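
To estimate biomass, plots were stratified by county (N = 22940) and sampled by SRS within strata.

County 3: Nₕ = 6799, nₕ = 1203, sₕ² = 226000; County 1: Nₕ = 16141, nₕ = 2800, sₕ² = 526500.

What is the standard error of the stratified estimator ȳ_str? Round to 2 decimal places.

9.51

Var(ȳ_str) = Σₕ Wₕ²(1 − fₕ)sₕ²/nₕ with Wₕ = Nₕ/N, N = 22940.
County 3: Wₕ = 0.29638187; term = 0.29638187²·(1 − 0.17693778)·226000/1203 = 13.582469.
County 1: Wₕ = 0.70361813; term = 0.70361813²·(1 − 0.17347128)·526500/2800 = 76.943571.
Sum = 90.52604.
SE = √(90.52604) = 9.51.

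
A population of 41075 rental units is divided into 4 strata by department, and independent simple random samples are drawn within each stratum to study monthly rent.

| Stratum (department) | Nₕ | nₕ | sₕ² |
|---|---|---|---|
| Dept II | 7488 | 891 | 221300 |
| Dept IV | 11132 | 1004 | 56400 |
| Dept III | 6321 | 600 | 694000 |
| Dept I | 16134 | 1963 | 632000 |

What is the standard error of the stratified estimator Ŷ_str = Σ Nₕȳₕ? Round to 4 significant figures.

366100

Var(Ŷ_str) = Σₕ Nₕ²(1 − fₕ)sₕ²/nₕ.
Dept II: 7488²·(1 − 891/7488)·221300/891 = 1.2269194 × 10^10.
Dept IV: 11132²·(1 − 1004/11132)·56400/1004 = 6.3334782 × 10^9.
Dept III: 6321²·(1 − 600/6321)·694000/600 = 4.182789 × 10^10.
Dept I: 16134²·(1 − 1963/16134)·632000/1963 = 7.3610426 × 10^10.
Sum = 1.3404099 × 10^11.
SE = √(1.3404099 × 10^11) = 366100.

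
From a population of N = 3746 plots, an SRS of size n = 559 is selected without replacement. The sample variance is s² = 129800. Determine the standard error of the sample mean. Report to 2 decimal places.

Under SRS without replacement, Var(ȳ) = (1 − f)·s²/n with f = n/N = 559/3746 = 0.14922584.
Var(ȳ) = (1 − 0.14922584)·129800/559 = 0.85077416·232.20036 = 197.55006.
SE(ȳ) = √(197.55006) = 14.06.

14.06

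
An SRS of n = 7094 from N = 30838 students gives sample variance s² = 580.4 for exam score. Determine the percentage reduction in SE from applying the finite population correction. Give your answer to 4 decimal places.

f = n/N = 7094/30838 = 0.23004086.
SE_no-fpc = √(s²/n) = 0.2860343; SE_fpc = √((1−f)s²/n) = 0.25098742.
Ratio = √(1−f) = 0.87747316. Reduction = 100·(1 − 0.87747316) = 12.2527%.

12.2527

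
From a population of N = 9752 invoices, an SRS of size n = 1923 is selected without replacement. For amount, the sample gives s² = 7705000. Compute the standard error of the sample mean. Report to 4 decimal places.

56.7157

Under SRS without replacement, Var(ȳ) = (1 − f)·s²/n with f = n/N = 1923/9752 = 0.19719032.
Var(ȳ) = (1 − 0.19719032)·7705000/1923 = 0.80280968·4006.7603 = 3216.6659.
SE(ȳ) = √(3216.6659) = 56.7157.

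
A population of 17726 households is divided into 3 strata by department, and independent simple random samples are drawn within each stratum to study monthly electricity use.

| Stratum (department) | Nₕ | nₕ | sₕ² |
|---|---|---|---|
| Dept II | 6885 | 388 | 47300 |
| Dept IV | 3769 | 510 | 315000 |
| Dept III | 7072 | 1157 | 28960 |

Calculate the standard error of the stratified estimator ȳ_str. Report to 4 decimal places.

Var(ȳ_str) = Σₕ Wₕ²(1 − fₕ)sₕ²/nₕ with Wₕ = Nₕ/N, N = 17726.
Dept II: Wₕ = 0.38841250; term = 0.38841250²·(1 − 0.05635439)·47300/388 = 17.355005.
Dept IV: Wₕ = 0.21262552; term = 0.21262552²·(1 − 0.13531441)·315000/510 = 24.145121.
Dept III: Wₕ = 0.39896198; term = 0.39896198²·(1 − 0.16360294)·28960/1157 = 3.332274.
Sum = 44.8324.
SE = √(44.8324) = 6.6957.

6.6957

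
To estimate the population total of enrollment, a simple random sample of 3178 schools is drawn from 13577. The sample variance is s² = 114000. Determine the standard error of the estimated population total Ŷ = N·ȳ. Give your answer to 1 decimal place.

Var(Ŷ) = N²·Var(ȳ) = N²·(1 − n/N)·s²/n.
f = 3178/13577 = 0.23407233; Var(ȳ) = 0.76592767·114000/3178 = 27.475064.
Var(Ŷ) = 13577² · 27.475064 = 5.064614 × 10^9.
SE(Ŷ) = √(5.064614 × 10^9) = 71166.1.

71166.1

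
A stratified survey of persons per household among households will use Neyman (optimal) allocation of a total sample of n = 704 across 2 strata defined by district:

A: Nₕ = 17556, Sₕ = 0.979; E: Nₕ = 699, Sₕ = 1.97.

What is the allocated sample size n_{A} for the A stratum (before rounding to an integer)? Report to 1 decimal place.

Neyman allocation: nₕ = n·NₕSₕ / Σⱼ NⱼSⱼ.
Σ NⱼSⱼ = 17556·0.979 + 699·1.97 = 18564.354.
n_{A} = 704·17556·0.979 / 18564.354 = 651.8.

651.8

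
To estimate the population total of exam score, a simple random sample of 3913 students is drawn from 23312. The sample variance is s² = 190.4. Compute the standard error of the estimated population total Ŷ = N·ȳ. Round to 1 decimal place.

Var(Ŷ) = N²·Var(ȳ) = N²·(1 − n/N)·s²/n.
f = 3913/23312 = 0.16785347; Var(ȳ) = 0.83214653·190.4/3913 = 0.040490851.
Var(Ŷ) = 23312² · 0.040490851 = 2.2004726 × 10^7.
SE(Ŷ) = √(2.2004726 × 10^7) = 4690.9.

4690.9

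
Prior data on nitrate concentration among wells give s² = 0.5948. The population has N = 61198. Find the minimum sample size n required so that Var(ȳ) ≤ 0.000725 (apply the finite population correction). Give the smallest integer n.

Without fpc, n₀ = s²/D = 0.5948/0.000725 = 820.4138.
With fpc, (1 − n/N)·s²/n ≤ D requires n ≥ n₀/(1 + n₀/N) = 820.4138/(1 + 820.4138/61198) = 809.5609.
Rounding up, n = 810.

810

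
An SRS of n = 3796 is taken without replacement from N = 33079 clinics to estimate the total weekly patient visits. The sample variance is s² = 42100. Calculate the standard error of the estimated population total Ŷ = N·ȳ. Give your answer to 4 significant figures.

103600

Var(Ŷ) = N²·Var(ȳ) = N²·(1 − n/N)·s²/n.
f = 3796/33079 = 0.11475559; Var(ȳ) = 0.88524441·42100/3796 = 9.8179109.
Var(Ŷ) = 33079² · 9.8179109 = 1.0742957 × 10^10.
SE(Ŷ) = √(1.0742957 × 10^10) = 103600.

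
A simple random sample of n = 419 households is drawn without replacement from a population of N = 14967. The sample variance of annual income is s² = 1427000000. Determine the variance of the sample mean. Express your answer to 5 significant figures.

Under SRS without replacement, Var(ȳ) = (1 − f)·s²/n with f = n/N = 419/14967 = 0.02799492.
Var(ȳ) = (1 − 0.02799492)·1427000000/419 = 0.97200508·3.4057279 × 10^6 = 3.3103848 × 10^6.

3.3104 × 10^6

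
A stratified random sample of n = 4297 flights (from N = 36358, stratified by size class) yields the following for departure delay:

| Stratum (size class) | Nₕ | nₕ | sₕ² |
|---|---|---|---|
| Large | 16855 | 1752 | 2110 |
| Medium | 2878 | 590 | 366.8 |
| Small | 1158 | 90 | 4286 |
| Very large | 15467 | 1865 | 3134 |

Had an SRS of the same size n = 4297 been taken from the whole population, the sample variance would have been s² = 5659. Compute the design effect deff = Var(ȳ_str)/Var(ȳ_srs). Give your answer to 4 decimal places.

Var(ȳ_str) = Σ Wₕ²(1−fₕ)sₕ²/nₕ with Wₕ = Nₕ/36358:
  Large: (16855/36358)²·(1−1752/16855)·2110/1752 = 0.23192115
  Medium: (2878/36358)²·(1−590/2878)·366.8/590 = 0.0030968784
  Small: (1158/36358)²·(1−90/1158)·4286/90 = 0.044554287
  Very large: (15467/36358)²·(1−1865/15467)·3134/1865 = 0.26744165
  → Var(ȳ_str) = 0.54701397.
Var(ȳ_srs) = (1 − 4297/36358)·5659/4297 = 1.1613187.
deff = 0.54701397 / 1.1613187 = 0.4710.

0.4710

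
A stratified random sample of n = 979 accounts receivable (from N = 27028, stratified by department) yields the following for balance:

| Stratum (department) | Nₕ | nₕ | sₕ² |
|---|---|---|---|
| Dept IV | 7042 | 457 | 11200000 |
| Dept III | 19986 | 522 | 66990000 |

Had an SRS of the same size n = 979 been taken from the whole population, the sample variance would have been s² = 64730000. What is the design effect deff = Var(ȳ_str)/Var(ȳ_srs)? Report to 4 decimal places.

Var(ȳ_str) = Σ Wₕ²(1−fₕ)sₕ²/nₕ with Wₕ = Nₕ/27028:
  Dept IV: (7042/27028)²·(1−457/7042)·11200000/457 = 1555.6998
  Dept III: (19986/27028)²·(1−522/19986)·66990000/522 = 68339.16
  → Var(ȳ_str) = 69894.86.
Var(ȳ_srs) = (1 − 979/27028)·64730000/979 = 63723.564.
deff = 69894.86 / 63723.564 = 1.0968.

1.0968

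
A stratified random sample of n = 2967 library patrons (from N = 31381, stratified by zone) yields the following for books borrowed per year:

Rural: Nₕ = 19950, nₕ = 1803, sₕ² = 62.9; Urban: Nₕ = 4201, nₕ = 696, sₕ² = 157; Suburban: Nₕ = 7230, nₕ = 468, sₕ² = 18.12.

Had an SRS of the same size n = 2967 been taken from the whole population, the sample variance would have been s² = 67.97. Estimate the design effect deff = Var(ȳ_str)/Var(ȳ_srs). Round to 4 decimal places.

0.8736

Var(ȳ_str) = Σ Wₕ²(1−fₕ)sₕ²/nₕ with Wₕ = Nₕ/31381:
  Rural: (19950/31381)²·(1−1803/19950)·62.9/1803 = 0.012825346
  Urban: (4201/31381)²·(1−696/4201)·157/696 = 0.0033728541
  Suburban: (7230/31381)²·(1−468/7230)·18.12/468 = 0.001922172
  → Var(ȳ_str) = 0.018120372.
Var(ȳ_srs) = (1 − 2967/31381)·67.97/2967 = 0.020742702.
deff = 0.018120372 / 0.020742702 = 0.8736.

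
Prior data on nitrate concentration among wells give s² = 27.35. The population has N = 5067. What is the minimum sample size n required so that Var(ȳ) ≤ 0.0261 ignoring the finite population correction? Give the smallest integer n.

1048

Without fpc, n₀ = s²/D = 27.35/0.0261 = 1047.8927.
Rounding up, n = 1048.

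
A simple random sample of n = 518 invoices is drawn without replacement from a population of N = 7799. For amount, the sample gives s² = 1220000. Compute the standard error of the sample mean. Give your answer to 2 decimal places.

46.89

Under SRS without replacement, Var(ȳ) = (1 − f)·s²/n with f = n/N = 518/7799 = 0.06641877.
Var(ȳ) = (1 − 0.06641877)·1220000/518 = 0.93358123·2355.2124 = 2198.782.
SE(ȳ) = √(2198.782) = 46.89.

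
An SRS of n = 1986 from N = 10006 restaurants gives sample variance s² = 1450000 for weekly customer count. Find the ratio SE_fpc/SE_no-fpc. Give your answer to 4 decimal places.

0.8953

f = n/N = 1986/10006 = 0.19848091.
SE_no-fpc = √(s²/n) = 27.020562; SE_fpc = √((1−f)s²/n) = 24.19086.
Ratio = √(1−f) = 0.89527598.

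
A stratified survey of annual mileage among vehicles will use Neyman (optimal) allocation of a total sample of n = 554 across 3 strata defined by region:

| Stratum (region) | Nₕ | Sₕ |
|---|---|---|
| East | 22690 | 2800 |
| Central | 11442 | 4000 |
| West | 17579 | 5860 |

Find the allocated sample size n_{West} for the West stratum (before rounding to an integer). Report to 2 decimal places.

Neyman allocation: nₕ = n·NₕSₕ / Σⱼ NⱼSⱼ.
Σ NⱼSⱼ = 22690·2800 + 11442·4000 + 17579·5860 = 2.1231294 × 10^8.
n_{West} = 554·17579·5860 / (2.1231294 × 10^8) = 268.80.

268.80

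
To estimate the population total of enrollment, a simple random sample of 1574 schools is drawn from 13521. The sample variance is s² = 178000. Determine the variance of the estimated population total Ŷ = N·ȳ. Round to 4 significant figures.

Var(Ŷ) = N²·Var(ȳ) = N²·(1 − n/N)·s²/n.
f = 1574/13521 = 0.11641151; Var(ȳ) = 0.88358849·178000/1574 = 99.922968.
Var(Ŷ) = 13521² · 99.922968 = 1.8267661 × 10^10.

1.827 × 10^10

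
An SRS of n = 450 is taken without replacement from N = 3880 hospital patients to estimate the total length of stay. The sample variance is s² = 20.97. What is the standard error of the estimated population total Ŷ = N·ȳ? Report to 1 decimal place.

Var(Ŷ) = N²·Var(ȳ) = N²·(1 − n/N)·s²/n.
f = 450/3880 = 0.11597938; Var(ȳ) = 0.88402062·20.97/450 = 0.041195361.
Var(Ŷ) = 3880² · 0.041195361 = 620171.44.
SE(Ŷ) = √(620171.44) = 787.5.

787.5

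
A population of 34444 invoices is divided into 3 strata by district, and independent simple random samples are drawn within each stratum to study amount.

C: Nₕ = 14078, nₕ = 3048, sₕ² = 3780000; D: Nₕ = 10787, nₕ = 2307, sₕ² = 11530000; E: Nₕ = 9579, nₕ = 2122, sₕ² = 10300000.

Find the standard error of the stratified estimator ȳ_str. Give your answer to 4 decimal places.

28.9812

Var(ȳ_str) = Σₕ Wₕ²(1 − fₕ)sₕ²/nₕ with Wₕ = Nₕ/N, N = 34444.
C: Wₕ = 0.40872140; term = 0.40872140²·(1 − 0.21650803)·3780000/3048 = 162.3178.
D: Wₕ = 0.31317501; term = 0.31317501²·(1 − 0.21386855)·11530000/2307 = 385.3462.
E: Wₕ = 0.27810359; term = 0.27810359²·(1 − 0.22152626)·10300000/2122 = 292.24629.
Sum = 839.91029.
SE = √(839.91029) = 28.9812.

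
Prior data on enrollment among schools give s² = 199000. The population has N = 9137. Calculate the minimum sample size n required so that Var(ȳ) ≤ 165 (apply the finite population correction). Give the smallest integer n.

1066

Without fpc, n₀ = s²/D = 199000/165 = 1206.0606.
With fpc, (1 − n/N)·s²/n ≤ D requires n ≥ n₀/(1 + n₀/N) = 1206.0606/(1 + 1206.0606/9137) = 1065.4270.
Rounding up, n = 1066.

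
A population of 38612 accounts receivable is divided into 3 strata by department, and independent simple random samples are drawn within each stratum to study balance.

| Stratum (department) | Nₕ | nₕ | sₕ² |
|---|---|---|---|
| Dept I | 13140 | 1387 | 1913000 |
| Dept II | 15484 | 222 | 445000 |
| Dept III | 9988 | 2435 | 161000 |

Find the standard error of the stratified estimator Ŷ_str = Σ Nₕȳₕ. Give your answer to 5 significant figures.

Var(Ŷ_str) = Σₕ Nₕ²(1 − fₕ)sₕ²/nₕ.
Dept I: 13140²·(1 − 1387/13140)·1913000/1387 = 2.1300147 × 10^11.
Dept II: 15484²·(1 − 222/15484)·445000/222 = 4.7369811 × 10^11.
Dept III: 9988²·(1 − 2435/9988)·161000/2435 = 4.9879826 × 10^9.
Sum = 6.9168756 × 10^11.
SE = √(6.9168756 × 10^11) = 831680.

831680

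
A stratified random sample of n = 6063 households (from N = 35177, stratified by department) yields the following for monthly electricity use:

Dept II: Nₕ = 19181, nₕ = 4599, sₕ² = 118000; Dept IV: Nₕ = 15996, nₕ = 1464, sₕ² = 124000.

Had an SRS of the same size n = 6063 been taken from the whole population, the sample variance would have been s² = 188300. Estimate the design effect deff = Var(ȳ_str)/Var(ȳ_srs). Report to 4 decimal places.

0.8446

Var(ȳ_str) = Σ Wₕ²(1−fₕ)sₕ²/nₕ with Wₕ = Nₕ/35177:
  Dept II: (19181/35177)²·(1−4599/19181)·118000/4599 = 5.7994838
  Dept IV: (15996/35177)²·(1−1464/15996)·124000/1464 = 15.911085
  → Var(ȳ_str) = 21.710569.
Var(ȳ_srs) = (1 − 6063/35177)·188300/6063 = 25.704303.
deff = 21.710569 / 25.704303 = 0.8446.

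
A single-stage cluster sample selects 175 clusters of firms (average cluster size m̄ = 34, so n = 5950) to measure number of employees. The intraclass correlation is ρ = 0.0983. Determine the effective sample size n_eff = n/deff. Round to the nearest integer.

1402

deff = 1 + (34 − 1)·0.0983 = 1 + 3.2439 = 4.2439.
n_eff = 5950 / 4.2439 = 1402.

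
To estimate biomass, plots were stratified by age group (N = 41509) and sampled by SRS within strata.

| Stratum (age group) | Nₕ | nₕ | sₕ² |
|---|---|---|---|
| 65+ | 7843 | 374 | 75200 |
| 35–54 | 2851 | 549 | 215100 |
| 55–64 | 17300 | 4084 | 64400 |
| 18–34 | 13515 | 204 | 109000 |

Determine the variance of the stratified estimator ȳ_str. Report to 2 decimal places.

66.21

Var(ȳ_str) = Σₕ Wₕ²(1 − fₕ)sₕ²/nₕ with Wₕ = Nₕ/N, N = 41509.
65+: Wₕ = 0.18894698; term = 0.18894698²·(1 − 0.04768583)·75200/374 = 6.836068.
35–54: Wₕ = 0.06868390; term = 0.06868390²·(1 − 0.19256401)·215100/549 = 1.4924028.
55–64: Wₕ = 0.41677708; term = 0.41677708²·(1 − 0.23606936)·64400/4084 = 2.092482.
18–34: Wₕ = 0.32559204; term = 0.32559204²·(1 − 0.01509434)·109000/204 = 55.787708.
Sum = 66.208661.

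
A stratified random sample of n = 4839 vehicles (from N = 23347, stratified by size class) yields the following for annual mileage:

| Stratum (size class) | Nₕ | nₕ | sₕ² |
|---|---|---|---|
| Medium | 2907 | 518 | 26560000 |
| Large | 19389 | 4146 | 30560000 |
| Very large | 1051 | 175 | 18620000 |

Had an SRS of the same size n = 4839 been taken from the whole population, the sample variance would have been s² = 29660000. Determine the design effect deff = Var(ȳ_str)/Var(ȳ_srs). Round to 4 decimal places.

Var(ȳ_str) = Σ Wₕ²(1−fₕ)sₕ²/nₕ with Wₕ = Nₕ/23347:
  Medium: (2907/23347)²·(1−518/2907)·26560000/518 = 653.27694
  Large: (19389/23347)²·(1−4146/19389)·30560000/4146 = 3996.573
  Very large: (1051/23347)²·(1−175/1051)·18620000/175 = 179.71581
  → Var(ȳ_str) = 4829.5658.
Var(ȳ_srs) = (1 − 4839/23347)·29660000/4839 = 4858.9668.
deff = 4829.5658 / 4858.9668 = 0.9939.

0.9939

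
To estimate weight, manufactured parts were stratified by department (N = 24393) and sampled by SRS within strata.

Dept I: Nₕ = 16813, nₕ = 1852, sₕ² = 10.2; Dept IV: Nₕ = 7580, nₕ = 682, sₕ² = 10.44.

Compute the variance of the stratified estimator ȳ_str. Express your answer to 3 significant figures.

0.00367

Var(ȳ_str) = Σₕ Wₕ²(1 − fₕ)sₕ²/nₕ with Wₕ = Nₕ/N, N = 24393.
Dept I: Wₕ = 0.68925511; term = 0.68925511²·(1 − 0.11015286)·10.2/1852 = 0.0023282767.
Dept IV: Wₕ = 0.31074489; term = 0.31074489²·(1 − 0.08997361)·10.44/682 = 0.0013451728.
Sum = 0.0036734495.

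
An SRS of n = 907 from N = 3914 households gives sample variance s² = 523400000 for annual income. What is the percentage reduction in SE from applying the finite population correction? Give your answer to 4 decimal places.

12.3491

f = n/N = 907/3914 = 0.23173224.
SE_no-fpc = √(s²/n) = 759.64943; SE_fpc = √((1−f)s²/n) = 665.83944.
Ratio = √(1−f) = 0.87650885. Reduction = 100·(1 − 0.87650885) = 12.3491%.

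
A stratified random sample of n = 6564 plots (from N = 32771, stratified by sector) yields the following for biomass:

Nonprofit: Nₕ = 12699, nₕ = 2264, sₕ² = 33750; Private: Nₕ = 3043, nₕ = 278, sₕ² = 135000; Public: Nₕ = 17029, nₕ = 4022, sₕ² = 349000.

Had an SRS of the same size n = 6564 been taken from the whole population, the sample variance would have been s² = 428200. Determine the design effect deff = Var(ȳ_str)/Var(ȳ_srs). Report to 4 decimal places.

0.4512

Var(ȳ_str) = Σ Wₕ²(1−fₕ)sₕ²/nₕ with Wₕ = Nₕ/32771:
  Nonprofit: (12699/32771)²·(1−2264/12699)·33750/2264 = 1.8394159
  Private: (3043/32771)²·(1−278/3043)·135000/278 = 3.8045796
  Public: (17029/32771)²·(1−4022/17029)·349000/4022 = 17.896589
  → Var(ȳ_str) = 23.540585.
Var(ȳ_srs) = (1 − 6564/32771)·428200/6564 = 52.168182.
deff = 23.540585 / 52.168182 = 0.4512.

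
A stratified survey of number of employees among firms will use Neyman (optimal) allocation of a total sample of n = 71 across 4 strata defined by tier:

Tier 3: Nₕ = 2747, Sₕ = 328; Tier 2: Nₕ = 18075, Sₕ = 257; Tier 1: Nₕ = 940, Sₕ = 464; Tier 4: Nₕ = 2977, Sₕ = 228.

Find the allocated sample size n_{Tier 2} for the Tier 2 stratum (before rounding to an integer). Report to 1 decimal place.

Neyman allocation: nₕ = n·NₕSₕ / Σⱼ NⱼSⱼ.
Σ NⱼSⱼ = 2747·328 + 18075·257 + 940·464 + 2977·228 = 6.661207 × 10^6.
n_{Tier 2} = 71·18075·257 / (6.661207 × 10^6) = 49.5.

49.5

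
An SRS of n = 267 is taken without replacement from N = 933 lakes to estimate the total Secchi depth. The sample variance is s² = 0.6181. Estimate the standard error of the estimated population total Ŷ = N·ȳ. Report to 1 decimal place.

37.9

Var(Ŷ) = N²·Var(ȳ) = N²·(1 − n/N)·s²/n.
f = 267/933 = 0.28617363; Var(ȳ) = 0.71382637·0.6181/267 = 0.0016524947.
Var(Ŷ) = 933² · 0.0016524947 = 1438.4785.
SE(Ŷ) = √(1438.4785) = 37.9.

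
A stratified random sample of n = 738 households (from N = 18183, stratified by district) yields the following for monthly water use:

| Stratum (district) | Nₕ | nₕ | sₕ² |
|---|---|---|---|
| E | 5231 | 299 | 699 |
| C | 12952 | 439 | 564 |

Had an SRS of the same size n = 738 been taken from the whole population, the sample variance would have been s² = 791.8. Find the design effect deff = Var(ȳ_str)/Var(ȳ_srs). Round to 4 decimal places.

0.7890

Var(ȳ_str) = Σ Wₕ²(1−fₕ)sₕ²/nₕ with Wₕ = Nₕ/18183:
  E: (5231/18183)²·(1−299/5231)·699/299 = 0.1824243
  C: (12952/18183)²·(1−439/12952)·564/439 = 0.62976974
  → Var(ȳ_str) = 0.81219404.
Var(ȳ_srs) = (1 − 738/18183)·791.8/738 = 1.0293536.
deff = 0.81219404 / 1.0293536 = 0.7890.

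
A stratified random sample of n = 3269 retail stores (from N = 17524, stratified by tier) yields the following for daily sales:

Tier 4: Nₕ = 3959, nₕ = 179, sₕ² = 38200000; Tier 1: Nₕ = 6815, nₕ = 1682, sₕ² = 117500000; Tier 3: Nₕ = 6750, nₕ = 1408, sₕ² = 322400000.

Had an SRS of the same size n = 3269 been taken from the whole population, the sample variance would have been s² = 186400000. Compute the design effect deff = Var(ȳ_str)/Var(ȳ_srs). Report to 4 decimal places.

Var(ȳ_str) = Σ Wₕ²(1−fₕ)sₕ²/nₕ with Wₕ = Nₕ/17524:
  Tier 4: (3959/17524)²·(1−179/3959)·38200000/179 = 10399.708
  Tier 1: (6815/17524)²·(1−1682/6815)·117500000/1682 = 7957.6074
  Tier 3: (6750/17524)²·(1−1408/6750)·322400000/1408 = 26886.455
  → Var(ȳ_str) = 45243.77.
Var(ȳ_srs) = (1 − 3269/17524)·186400000/3269 = 46383.655.
deff = 45243.77 / 46383.655 = 0.9754.

0.9754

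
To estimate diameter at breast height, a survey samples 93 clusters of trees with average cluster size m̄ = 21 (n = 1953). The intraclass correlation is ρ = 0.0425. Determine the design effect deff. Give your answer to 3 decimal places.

1.850

deff = 1 + (21 − 1)·0.0425 = 1 + 0.85 = 1.85.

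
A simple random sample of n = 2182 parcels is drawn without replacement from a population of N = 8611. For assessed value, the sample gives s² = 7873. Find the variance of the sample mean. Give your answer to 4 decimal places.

Under SRS without replacement, Var(ȳ) = (1 − f)·s²/n with f = n/N = 2182/8611 = 0.25339682.
Var(ȳ) = (1 − 0.25339682)·7873/2182 = 0.74660318·3.6081577 = 2.693862.

2.6939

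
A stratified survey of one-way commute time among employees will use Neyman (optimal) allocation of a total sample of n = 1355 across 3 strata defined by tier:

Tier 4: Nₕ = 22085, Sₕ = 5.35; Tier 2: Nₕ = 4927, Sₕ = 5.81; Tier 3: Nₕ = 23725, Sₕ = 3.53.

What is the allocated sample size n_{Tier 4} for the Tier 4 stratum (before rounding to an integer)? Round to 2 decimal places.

694.49

Neyman allocation: nₕ = n·NₕSₕ / Σⱼ NⱼSⱼ.
Σ NⱼSⱼ = 22085·5.35 + 4927·5.81 + 23725·3.53 = 230529.87.
n_{Tier 4} = 1355·22085·5.35 / 230529.87 = 694.49.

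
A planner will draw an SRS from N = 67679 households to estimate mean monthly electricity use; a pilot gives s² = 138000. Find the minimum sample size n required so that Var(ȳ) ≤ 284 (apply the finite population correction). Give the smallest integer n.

Without fpc, n₀ = s²/D = 138000/284 = 485.9155.
With fpc, (1 − n/N)·s²/n ≤ D requires n ≥ n₀/(1 + n₀/N) = 485.9155/(1 + 485.9155/67679) = 482.4516.
Rounding up, n = 483.

483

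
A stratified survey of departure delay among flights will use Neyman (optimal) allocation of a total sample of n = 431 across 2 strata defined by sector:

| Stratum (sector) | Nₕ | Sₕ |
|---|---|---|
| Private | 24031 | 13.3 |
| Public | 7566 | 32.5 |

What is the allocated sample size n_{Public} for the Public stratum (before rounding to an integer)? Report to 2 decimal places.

Neyman allocation: nₕ = n·NₕSₕ / Σⱼ NⱼSⱼ.
Σ NⱼSⱼ = 24031·13.3 + 7566·32.5 = 565507.3.
n_{Public} = 431·7566·32.5 / 565507.3 = 187.41.

187.41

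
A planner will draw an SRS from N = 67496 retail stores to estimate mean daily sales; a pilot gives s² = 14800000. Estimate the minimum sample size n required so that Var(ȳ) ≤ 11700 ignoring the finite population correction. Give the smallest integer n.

1265

Without fpc, n₀ = s²/D = 14800000/11700 = 1264.9573.
Rounding up, n = 1265.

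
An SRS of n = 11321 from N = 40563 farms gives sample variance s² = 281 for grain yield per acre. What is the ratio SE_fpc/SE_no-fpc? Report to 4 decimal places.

0.8491

f = n/N = 11321/40563 = 0.27909671.
SE_no-fpc = √(s²/n) = 0.15754723; SE_fpc = √((1−f)s²/n) = 0.13376709.
Ratio = √(1−f) = 0.84906024.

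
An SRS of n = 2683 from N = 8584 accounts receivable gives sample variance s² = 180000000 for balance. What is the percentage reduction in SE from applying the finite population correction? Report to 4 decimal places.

17.0879

f = n/N = 2683/8584 = 0.31255825.
SE_no-fpc = √(s²/n) = 259.0156; SE_fpc = √((1−f)s²/n) = 214.75529.
Ratio = √(1−f) = 0.82912107. Reduction = 100·(1 − 0.82912107) = 17.0879%.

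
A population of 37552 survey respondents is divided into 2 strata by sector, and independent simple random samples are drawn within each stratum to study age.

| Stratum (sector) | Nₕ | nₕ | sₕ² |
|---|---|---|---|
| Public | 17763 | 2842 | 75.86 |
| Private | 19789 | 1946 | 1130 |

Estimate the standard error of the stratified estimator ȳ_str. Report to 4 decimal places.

0.3878

Var(ȳ_str) = Σₕ Wₕ²(1 − fₕ)sₕ²/nₕ with Wₕ = Nₕ/N, N = 37552.
Public: Wₕ = 0.47302407; term = 0.47302407²·(1 − 0.15999550)·75.86/2842 = 0.0050169164.
Private: Wₕ = 0.52697593; term = 0.52697593²·(1 − 0.09833746)·1130/1946 = 0.14539892.
Sum = 0.15041584.
SE = √(0.15041584) = 0.3878.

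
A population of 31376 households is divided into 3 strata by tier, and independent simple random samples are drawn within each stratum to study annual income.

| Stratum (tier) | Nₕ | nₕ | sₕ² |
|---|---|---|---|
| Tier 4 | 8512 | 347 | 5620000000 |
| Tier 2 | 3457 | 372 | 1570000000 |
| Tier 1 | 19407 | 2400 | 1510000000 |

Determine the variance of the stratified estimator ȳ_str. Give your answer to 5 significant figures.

1.4001 × 10^6

Var(ȳ_str) = Σₕ Wₕ²(1 − fₕ)sₕ²/nₕ with Wₕ = Nₕ/N, N = 31376.
Tier 4: Wₕ = 0.27129016; term = 0.27129016²·(1 − 0.04076598)·5620000000/347 = 1.1434034 × 10^6.
Tier 2: Wₕ = 0.11017976; term = 0.11017976²·(1 − 0.10760775)·1570000000/372 = 45721.041.
Tier 1: Wₕ = 0.61853009; term = 0.61853009²·(1 − 0.12366672)·1510000000/2400 = 210938.9.
Sum = 1.4000633 × 10^6.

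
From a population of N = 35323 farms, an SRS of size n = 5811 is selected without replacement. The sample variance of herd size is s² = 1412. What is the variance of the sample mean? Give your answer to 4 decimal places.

0.2030

Under SRS without replacement, Var(ȳ) = (1 − f)·s²/n with f = n/N = 5811/35323 = 0.16451038.
Var(ȳ) = (1 − 0.16451038)·1412/5811 = 0.83548962·0.24298744 = 0.20301348.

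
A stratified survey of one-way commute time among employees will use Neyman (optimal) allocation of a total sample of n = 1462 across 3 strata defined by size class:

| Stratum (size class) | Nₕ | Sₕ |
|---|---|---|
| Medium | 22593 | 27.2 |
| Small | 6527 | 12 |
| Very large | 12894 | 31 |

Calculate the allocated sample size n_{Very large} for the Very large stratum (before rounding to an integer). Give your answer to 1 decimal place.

534.9

Neyman allocation: nₕ = n·NₕSₕ / Σⱼ NⱼSⱼ.
Σ NⱼSⱼ = 22593·27.2 + 6527·12 + 12894·31 = 1.0925676 × 10^6.
n_{Very large} = 1462·12894·31 / (1.0925676 × 10^6) = 534.9.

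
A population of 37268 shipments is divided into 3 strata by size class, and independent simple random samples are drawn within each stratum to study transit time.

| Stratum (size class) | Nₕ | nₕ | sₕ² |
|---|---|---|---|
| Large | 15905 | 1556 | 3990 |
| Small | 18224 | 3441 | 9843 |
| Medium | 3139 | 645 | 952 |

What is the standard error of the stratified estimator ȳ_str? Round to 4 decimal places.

0.9922

Var(ȳ_str) = Σₕ Wₕ²(1 − fₕ)sₕ²/nₕ with Wₕ = Nₕ/N, N = 37268.
Large: Wₕ = 0.42677364; term = 0.42677364²·(1 − 0.09783087)·3990/1556 = 0.42135334.
Small: Wₕ = 0.48899860; term = 0.48899860²·(1 − 0.18881694)·9843/3441 = 0.5548517.
Medium: Wₕ = 0.08422776; term = 0.08422776²·(1 − 0.20547945)·952/645 = 0.0083194157.
Sum = 0.98452446.
SE = √(0.98452446) = 0.9922.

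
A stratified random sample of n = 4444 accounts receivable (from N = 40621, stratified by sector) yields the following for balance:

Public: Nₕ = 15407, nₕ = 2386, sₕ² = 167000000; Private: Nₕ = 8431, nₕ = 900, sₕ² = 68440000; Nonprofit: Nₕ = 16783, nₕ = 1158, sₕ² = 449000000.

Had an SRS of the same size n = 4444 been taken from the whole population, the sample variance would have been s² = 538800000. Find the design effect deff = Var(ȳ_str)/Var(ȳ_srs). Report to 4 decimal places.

0.6766

Var(ȳ_str) = Σ Wₕ²(1−fₕ)sₕ²/nₕ with Wₕ = Nₕ/40621:
  Public: (15407/40621)²·(1−2386/15407)·167000000/2386 = 8509.5625
  Private: (8431/40621)²·(1−900/8431)·68440000/900 = 2926.1596
  Nonprofit: (16783/40621)²·(1−1158/16783)·449000000/1158 = 61620.637
  → Var(ȳ_str) = 73056.359.
Var(ȳ_srs) = (1 − 4444/40621)·538800000/4444 = 107978.05.
deff = 73056.359 / 107978.05 = 0.6766.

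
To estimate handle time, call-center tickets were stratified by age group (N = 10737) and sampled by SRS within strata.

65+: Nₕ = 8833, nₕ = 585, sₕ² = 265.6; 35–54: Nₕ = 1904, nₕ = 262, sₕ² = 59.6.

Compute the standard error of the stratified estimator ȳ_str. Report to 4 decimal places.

0.5414

Var(ȳ_str) = Σₕ Wₕ²(1 − fₕ)sₕ²/nₕ with Wₕ = Nₕ/N, N = 10737.
65+: Wₕ = 0.82266927; term = 0.82266927²·(1 − 0.06622891)·265.6/585 = 0.28692156.
35–54: Wₕ = 0.17733073; term = 0.17733073²·(1 − 0.13760504)·59.6/262 = 0.0061690623.
Sum = 0.29309062.
SE = √(0.29309062) = 0.5414.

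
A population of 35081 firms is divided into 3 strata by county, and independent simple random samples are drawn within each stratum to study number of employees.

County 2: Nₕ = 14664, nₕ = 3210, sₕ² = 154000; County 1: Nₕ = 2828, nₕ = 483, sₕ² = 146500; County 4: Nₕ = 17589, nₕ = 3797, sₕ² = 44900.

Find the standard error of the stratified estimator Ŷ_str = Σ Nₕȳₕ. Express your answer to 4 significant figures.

113700

Var(Ŷ_str) = Σₕ Nₕ²(1 − fₕ)sₕ²/nₕ.
County 2: 14664²·(1 − 3210/14664)·154000/3210 = 8.0579639 × 10^9.
County 1: 2828²·(1 − 483/2828)·146500/483 = 2.0114662 × 10^9.
County 4: 17589²·(1 − 3797/17589)·44900/3797 = 2.8686274 × 10^9.
Sum = 1.2938058 × 10^10.
SE = √(1.2938058 × 10^10) = 113700.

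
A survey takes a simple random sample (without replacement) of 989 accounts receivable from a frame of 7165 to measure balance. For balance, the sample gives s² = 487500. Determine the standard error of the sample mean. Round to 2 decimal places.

Under SRS without replacement, Var(ȳ) = (1 − f)·s²/n with f = n/N = 989/7165 = 0.13803210.
Var(ȳ) = (1 − 0.13803210)·487500/989 = 0.86196790·492.92214 = 424.88306.
SE(ȳ) = √(424.88306) = 20.61.

20.61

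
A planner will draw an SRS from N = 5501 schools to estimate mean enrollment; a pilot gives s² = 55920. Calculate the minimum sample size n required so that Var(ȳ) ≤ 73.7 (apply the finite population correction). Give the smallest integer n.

667

Without fpc, n₀ = s²/D = 55920/73.7 = 758.7517.
With fpc, (1 − n/N)·s²/n ≤ D requires n ≥ n₀/(1 + n₀/N) = 758.7517/(1 + 758.7517/5501) = 666.7825.
Rounding up, n = 667.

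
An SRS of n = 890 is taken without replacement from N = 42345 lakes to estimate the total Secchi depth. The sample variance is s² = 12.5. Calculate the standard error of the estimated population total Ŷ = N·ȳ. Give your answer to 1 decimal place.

4965.3

Var(Ŷ) = N²·Var(ȳ) = N²·(1 − n/N)·s²/n.
f = 890/42345 = 0.02101783; Var(ȳ) = 0.97898217·12.5/890 = 0.01374975.
Var(Ŷ) = 42345² · 0.01374975 = 2.4654663 × 10^7.
SE(Ŷ) = √(2.4654663 × 10^7) = 4965.3.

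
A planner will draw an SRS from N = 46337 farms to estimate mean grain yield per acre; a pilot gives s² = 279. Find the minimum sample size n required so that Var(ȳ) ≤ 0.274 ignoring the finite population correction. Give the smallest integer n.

Without fpc, n₀ = s²/D = 279/0.274 = 1018.2482.
Rounding up, n = 1019.

1019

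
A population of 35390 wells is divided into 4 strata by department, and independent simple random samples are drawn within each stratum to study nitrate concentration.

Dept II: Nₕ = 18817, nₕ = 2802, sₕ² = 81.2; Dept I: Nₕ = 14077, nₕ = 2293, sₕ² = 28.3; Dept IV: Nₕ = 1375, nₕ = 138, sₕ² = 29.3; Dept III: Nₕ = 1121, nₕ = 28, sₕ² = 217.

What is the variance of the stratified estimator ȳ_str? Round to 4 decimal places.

0.0165

Var(ȳ_str) = Σₕ Wₕ²(1 − fₕ)sₕ²/nₕ with Wₕ = Nₕ/N, N = 35390.
Dept II: Wₕ = 0.53170387; term = 0.53170387²·(1 − 0.14890790)·81.2/2802 = 0.0069727501.
Dept I: Wₕ = 0.39776773; term = 0.39776773²·(1 − 0.16288982)·28.3/2293 = 0.0016346474.
Dept IV: Wₕ = 0.03885278; term = 0.03885278²·(1 − 0.10036364)·29.3/138 = 2.8833662 × 10^-4.
Dept III: Wₕ = 0.03167561; term = 0.03167561²·(1 − 0.02497770)·217/28 = 0.0075816957.
Sum = 0.01647743.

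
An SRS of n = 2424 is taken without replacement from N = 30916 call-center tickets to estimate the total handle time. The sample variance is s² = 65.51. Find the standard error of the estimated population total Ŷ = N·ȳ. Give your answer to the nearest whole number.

Var(Ŷ) = N²·Var(ȳ) = N²·(1 − n/N)·s²/n.
f = 2424/30916 = 0.07840600; Var(ȳ) = 0.92159400·65.51/2424 = 0.02490661.
Var(Ŷ) = 30916² · 0.02490661 = 2.3805714 × 10^7.
SE(Ŷ) = √(2.3805714 × 10^7) = 4879.

4879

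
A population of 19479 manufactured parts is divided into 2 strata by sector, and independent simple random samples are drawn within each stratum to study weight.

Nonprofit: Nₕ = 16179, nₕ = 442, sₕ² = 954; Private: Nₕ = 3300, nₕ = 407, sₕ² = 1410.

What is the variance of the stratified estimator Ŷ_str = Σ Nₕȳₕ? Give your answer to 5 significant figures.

5.8261 × 10^8

Var(Ŷ_str) = Σₕ Nₕ²(1 − fₕ)sₕ²/nₕ.
Nonprofit: 16179²·(1 − 442/16179)·954/442 = 5.4954053 × 10^8.
Private: 3300²·(1 − 407/3300)·1410/407 = 3.3074027 × 10^7.
Sum = 5.8261456 × 10^8.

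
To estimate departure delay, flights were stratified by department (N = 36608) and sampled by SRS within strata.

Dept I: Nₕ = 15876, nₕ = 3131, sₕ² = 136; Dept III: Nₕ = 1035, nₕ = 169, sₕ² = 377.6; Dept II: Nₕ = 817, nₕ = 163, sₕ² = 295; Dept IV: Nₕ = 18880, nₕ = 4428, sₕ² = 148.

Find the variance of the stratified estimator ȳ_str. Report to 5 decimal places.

0.01558

Var(ȳ_str) = Σₕ Wₕ²(1 − fₕ)sₕ²/nₕ with Wₕ = Nₕ/N, N = 36608.
Dept I: Wₕ = 0.43367570; term = 0.43367570²·(1 − 0.19721592)·136/3131 = 0.0065582016.
Dept III: Wₕ = 0.02827251; term = 0.02827251²·(1 − 0.16328502)·377.6/169 = 0.0014943472.
Dept II: Wₕ = 0.02231753; term = 0.02231753²·(1 − 0.19951040)·295/163 = 7.2157622 × 10^-4.
Dept IV: Wₕ = 0.51573427; term = 0.51573427²·(1 − 0.23453390)·148/4428 = 0.0068050613.
Sum = 0.015579186.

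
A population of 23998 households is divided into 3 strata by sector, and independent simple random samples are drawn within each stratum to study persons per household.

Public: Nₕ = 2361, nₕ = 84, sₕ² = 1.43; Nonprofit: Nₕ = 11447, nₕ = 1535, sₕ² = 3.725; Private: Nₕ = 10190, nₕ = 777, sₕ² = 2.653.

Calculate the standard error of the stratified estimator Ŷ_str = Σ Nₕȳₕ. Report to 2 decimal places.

833.29

Var(Ŷ_str) = Σₕ Nₕ²(1 − fₕ)sₕ²/nₕ.
Public: 2361²·(1 − 84/2361)·1.43/84 = 91519.949.
Nonprofit: 11447²·(1 − 1535/11447)·3.725/1535 = 275340.99.
Private: 10190²·(1 − 777/10190)·2.653/777 = 327505.41.
Sum = 694366.35.
SE = √(694366.35) = 833.29.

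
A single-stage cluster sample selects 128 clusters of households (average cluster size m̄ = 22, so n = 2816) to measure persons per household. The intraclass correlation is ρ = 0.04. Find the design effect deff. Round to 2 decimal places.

deff = 1 + (22 − 1)·0.04 = 1 + 0.84 = 1.84.

1.84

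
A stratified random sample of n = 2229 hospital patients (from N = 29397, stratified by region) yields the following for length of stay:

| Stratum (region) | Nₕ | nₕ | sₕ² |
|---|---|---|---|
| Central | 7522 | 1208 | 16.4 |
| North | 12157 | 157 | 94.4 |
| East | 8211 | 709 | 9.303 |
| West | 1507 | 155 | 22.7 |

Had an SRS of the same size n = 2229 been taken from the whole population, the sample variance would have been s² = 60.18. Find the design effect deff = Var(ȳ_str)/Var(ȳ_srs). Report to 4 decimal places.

Var(ȳ_str) = Σ Wₕ²(1−fₕ)sₕ²/nₕ with Wₕ = Nₕ/29397:
  Central: (7522/29397)²·(1−1208/7522)·16.4/1208 = 7.461202 × 10^-4
  North: (12157/29397)²·(1−157/12157)·94.4/157 = 0.10150186
  East: (8211/29397)²·(1−709/8211)·9.303/709 = 9.3528479 × 10^-4
  West: (1507/29397)²·(1−155/1507)·22.7/155 = 3.4528529 × 10^-4
  → Var(ȳ_str) = 0.10352855.
Var(ȳ_srs) = (1 − 2229/29397)·60.18/2229 = 0.024951506.
deff = 0.10352855 / 0.024951506 = 4.1492.

4.1492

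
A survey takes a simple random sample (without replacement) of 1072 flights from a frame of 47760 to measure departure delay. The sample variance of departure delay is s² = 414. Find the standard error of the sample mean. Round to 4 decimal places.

Under SRS without replacement, Var(ȳ) = (1 − f)·s²/n with f = n/N = 1072/47760 = 0.02244556.
Var(ȳ) = (1 − 0.02244556)·414/1072 = 0.97755444·0.38619403 = 0.37752569.
SE(ȳ) = √(0.37752569) = 0.6144.

0.6144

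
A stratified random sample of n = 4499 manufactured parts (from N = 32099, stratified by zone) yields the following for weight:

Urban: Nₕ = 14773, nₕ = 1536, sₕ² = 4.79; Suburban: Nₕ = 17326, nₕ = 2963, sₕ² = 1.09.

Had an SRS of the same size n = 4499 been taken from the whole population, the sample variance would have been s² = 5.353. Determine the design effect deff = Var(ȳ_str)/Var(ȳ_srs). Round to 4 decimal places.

Var(ȳ_str) = Σ Wₕ²(1−fₕ)sₕ²/nₕ with Wₕ = Nₕ/32099:
  Urban: (14773/32099)²·(1−1536/14773)·4.79/1536 = 5.9186078 × 10^-4
  Suburban: (17326/32099)²·(1−2963/17326)·1.09/2963 = 8.8849566 × 10^-5
  → Var(ȳ_str) = 6.8071035 × 10^-4.
Var(ȳ_srs) = (1 − 4499/32099)·5.353/4499 = 0.0010230546.
deff = (6.8071035 × 10^-4) / 0.0010230546 = 0.6654.

0.6654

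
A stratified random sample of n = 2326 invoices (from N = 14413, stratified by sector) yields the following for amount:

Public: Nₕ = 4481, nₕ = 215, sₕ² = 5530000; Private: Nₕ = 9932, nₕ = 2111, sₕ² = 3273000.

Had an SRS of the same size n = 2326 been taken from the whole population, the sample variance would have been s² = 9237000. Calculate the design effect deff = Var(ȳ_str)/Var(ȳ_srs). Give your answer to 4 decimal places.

Var(ȳ_str) = Σ Wₕ²(1−fₕ)sₕ²/nₕ with Wₕ = Nₕ/14413:
  Public: (4481/14413)²·(1−215/4481)·5530000/215 = 2366.8661
  Private: (9932/14413)²·(1−2111/9932)·3273000/2111 = 579.75966
  → Var(ȳ_str) = 2946.6258.
Var(ȳ_srs) = (1 − 2326/14413)·9237000/2326 = 3330.3154.
deff = 2946.6258 / 3330.3154 = 0.8848.

0.8848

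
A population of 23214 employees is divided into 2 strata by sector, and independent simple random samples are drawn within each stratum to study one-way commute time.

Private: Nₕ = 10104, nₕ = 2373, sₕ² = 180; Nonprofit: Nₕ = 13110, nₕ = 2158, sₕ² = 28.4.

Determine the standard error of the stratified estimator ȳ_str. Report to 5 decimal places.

0.12042

Var(ȳ_str) = Σₕ Wₕ²(1 − fₕ)sₕ²/nₕ with Wₕ = Nₕ/N, N = 23214.
Private: Wₕ = 0.43525459; term = 0.43525459²·(1 − 0.23485748)·180/2373 = 0.010995217.
Nonprofit: Wₕ = 0.56474541; term = 0.56474541²·(1 − 0.16460717)·28.4/2158 = 0.003506413.
Sum = 0.01450163.
SE = √(0.01450163) = 0.12042.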